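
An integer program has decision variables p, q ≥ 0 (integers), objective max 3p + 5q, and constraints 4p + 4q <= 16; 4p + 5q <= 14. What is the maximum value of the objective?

13

Relaxing integrality, the LP optimum is 14.00 at (p,q) = (0, 2.8), which is not an integer point.
(p,q)=(1,2): 4·1+4·2=12≤16, 4·1+5·2=14≤14, objective 13.
(p,q)=(2,1): 4·2+4·1=12≤16, 4·2+5·1=13≤14, objective 11.
(p,q)=(0,2): 4·0+4·2=8≤16, 4·0+5·2=10≤14, objective 10.
Maximum is 13 at (p,q)=(1,2).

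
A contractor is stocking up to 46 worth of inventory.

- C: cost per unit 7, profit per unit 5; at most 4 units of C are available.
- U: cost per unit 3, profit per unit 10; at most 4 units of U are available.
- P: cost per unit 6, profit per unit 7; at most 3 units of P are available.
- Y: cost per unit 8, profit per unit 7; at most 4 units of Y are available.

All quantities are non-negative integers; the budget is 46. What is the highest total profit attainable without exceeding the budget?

75

This is a bounded integer knapsack.
U has the best ratio (10/3); taking only U gives at most 4×10 = 40 (stopped by the supply cap of 4).
Mixing does better — 4×U, 3×P, and 2×Y: cost 46 ≤ 46, profit 4·10 + 3·7 + 2·7 = 75.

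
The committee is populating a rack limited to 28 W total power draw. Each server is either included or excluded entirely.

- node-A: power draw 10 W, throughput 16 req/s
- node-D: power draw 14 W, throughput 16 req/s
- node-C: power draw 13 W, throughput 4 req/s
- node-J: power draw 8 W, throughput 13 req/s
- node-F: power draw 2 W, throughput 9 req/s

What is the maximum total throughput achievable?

41

Take node-A, node-D, and node-F: power draw 10 + 14 + 2 = 26 ≤ 28, throughput 16 + 16 + 9 = 41.
No other feasible combination does better.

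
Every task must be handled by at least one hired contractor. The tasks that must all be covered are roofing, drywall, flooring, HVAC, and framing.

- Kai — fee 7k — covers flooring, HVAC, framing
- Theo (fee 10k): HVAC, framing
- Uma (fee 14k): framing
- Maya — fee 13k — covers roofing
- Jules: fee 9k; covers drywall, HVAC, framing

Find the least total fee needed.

29

Choose Kai, Maya, and Jules: together they cover roofing, drywall, flooring, HVAC, framing — every task.
Total fee: 7 + 13 + 9 = 29.
No cover costs less than 29.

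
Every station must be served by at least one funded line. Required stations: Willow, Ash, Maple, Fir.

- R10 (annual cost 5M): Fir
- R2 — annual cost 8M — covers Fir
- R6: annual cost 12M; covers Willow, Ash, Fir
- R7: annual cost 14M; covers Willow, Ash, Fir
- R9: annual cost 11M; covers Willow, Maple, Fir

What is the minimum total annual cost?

Choose R6 and R9: together they cover Willow, Ash, Maple, Fir — every station.
Total annual cost: 12 + 11 = 23.
No cover costs less than 23.

23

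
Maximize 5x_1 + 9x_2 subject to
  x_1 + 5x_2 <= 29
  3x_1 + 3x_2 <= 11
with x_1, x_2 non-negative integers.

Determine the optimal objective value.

27

(x_1,x_2)=(0,3) is feasible, giving 27.
(x_1,x_2)=(1,2) is feasible, giving 23.
The best lattice point is (0,3), giving 27.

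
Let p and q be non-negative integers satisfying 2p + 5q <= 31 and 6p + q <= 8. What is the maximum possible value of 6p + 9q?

54

The continuous relaxation peaks at (0.321, 6.07) with value 56.57; rounding to a feasible lattice point costs some objective.
(p,q)=(0,6): 2·0+5·6=30≤31, 6·0+1·6=6≤8, objective 54.
(p,q)=(0,5): 2·0+5·5=25≤31, 6·0+1·5=5≤8, objective 45.
The best lattice point is (0,6), giving 54.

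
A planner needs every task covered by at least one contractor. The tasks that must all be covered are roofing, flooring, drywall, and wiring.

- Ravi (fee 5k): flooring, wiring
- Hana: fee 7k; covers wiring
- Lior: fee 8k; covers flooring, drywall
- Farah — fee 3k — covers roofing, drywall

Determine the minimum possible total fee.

Choose Ravi and Farah: together they cover roofing, flooring, drywall, wiring — every task.
Total fee: 5 + 3 = 8.
No cover costs less than 8.

8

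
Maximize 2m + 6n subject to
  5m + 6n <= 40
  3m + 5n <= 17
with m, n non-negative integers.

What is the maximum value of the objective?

18

(m,n)=(0,3): 5·0+6·3=18≤40, 3·0+5·3=15≤17, objective 18.
(m,n)=(1,2): 5·1+6·2=17≤40, 3·1+5·2=13≤17, objective 14.
(m,n)=(0,2): 5·0+6·2=12≤40, 3·0+5·2=10≤17, objective 12.
Maximum is 18 at (m,n)=(0,3).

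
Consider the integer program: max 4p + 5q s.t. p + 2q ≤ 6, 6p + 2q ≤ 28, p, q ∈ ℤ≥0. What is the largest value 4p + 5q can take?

The continuous relaxation peaks at (4.4, 0.8) with value 21.60; rounding to a feasible lattice point costs some objective.
(p,q)=(4,1): 1·4+2·1=6≤6, 6·4+2·1=26≤28, objective 21.
(p,q)=(3,1): 1·3+2·1=5≤6, 6·3+2·1=20≤28, objective 17.
(p,q)=(4,0): 1·4+2·0=4≤6, 6·4+2·0=24≤28, objective 16.
(p,q)=(3,0): 1·3+2·0=3≤6, 6·3+2·0=18≤28, objective 12.
No feasible integer point exceeds 21.

21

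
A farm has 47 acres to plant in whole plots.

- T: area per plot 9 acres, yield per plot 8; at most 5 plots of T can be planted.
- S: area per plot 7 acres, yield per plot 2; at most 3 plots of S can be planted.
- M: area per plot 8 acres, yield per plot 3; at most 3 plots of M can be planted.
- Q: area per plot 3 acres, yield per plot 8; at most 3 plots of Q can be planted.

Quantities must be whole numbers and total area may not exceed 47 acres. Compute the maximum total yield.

56

4×T and 3×Q: area 45 ≤ 47, yield 4·8 + 3·8 = 56.
3×T, 1×M, and 3×Q: area 44 ≤ 47, yield 3·8 + 1·3 + 3·8 = 51.
Best is 56.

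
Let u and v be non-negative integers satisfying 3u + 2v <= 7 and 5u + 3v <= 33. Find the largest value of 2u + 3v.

9

(u,v)=(0,3) is feasible, giving 9.
(u,v)=(1,2) is feasible, giving 8.
(u,v)=(0,2) is feasible, giving 6.
Maximum is 9 at (u,v)=(0,3).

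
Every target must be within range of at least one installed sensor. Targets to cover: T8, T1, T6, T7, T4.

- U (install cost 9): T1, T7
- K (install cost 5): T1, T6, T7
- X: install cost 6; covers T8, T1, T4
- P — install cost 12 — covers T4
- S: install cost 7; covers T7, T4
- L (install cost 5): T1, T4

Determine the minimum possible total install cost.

11

Choose K and X: together they cover T8, T1, T6, T7, T4 — every target.
Total install cost: 5 + 6 = 11.
No cover costs less than 11.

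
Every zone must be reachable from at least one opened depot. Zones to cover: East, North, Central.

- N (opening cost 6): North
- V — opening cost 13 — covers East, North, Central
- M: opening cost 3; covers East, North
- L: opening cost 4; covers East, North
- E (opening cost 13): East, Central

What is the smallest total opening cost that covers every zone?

13

This is a weighted set-cover instance.
The greedy cost-per-new-zone heuristic would pick M and V for 16, but a cheaper cover exists.
V alone covers East, North, Central — every zone.
Total opening cost: 13.
No cover costs less than 13.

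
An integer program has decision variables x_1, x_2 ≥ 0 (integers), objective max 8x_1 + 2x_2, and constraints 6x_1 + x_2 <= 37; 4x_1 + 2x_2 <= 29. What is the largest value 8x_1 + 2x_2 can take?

Relaxing integrality, the LP optimum is 51.50 at (x_1,x_2) = (5.62, 3.25), which is not an integer point.
(x_1,x_2)=(6,1) is feasible, giving 50.
(x_1,x_2)=(5,4) is feasible, giving 48.
(x_1,x_2)=(6,0) is feasible, giving 48.
The best lattice point is (6,1), giving 50.

50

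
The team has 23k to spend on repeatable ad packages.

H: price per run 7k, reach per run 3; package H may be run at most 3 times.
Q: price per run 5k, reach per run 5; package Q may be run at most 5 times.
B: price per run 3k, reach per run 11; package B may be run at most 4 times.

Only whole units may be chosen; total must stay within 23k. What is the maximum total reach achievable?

54

This is a bounded integer knapsack.
2×Q and 4×B: price 22 ≤ 23, reach 2·5 + 4·11 = 54.
1×Q and 4×B: price 17 ≤ 23, reach 1·5 + 4·11 = 49.
Best is 54.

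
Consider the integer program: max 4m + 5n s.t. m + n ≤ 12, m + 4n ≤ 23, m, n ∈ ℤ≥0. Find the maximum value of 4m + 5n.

51

The continuous relaxation peaks at (8.33, 3.67) with value 51.67; rounding to a feasible lattice point costs some objective.
(m,n)=(9,3): 1·9+1·3=12≤12, 1·9+4·3=21≤23, objective 51.
(m,n)=(10,2): 1·10+1·2=12≤12, 1·10+4·2=18≤23, objective 50.
(m,n)=(7,4): 1·7+1·4=11≤12, 1·7+4·4=23≤23, objective 48.
The best lattice point is (9,3), giving 51.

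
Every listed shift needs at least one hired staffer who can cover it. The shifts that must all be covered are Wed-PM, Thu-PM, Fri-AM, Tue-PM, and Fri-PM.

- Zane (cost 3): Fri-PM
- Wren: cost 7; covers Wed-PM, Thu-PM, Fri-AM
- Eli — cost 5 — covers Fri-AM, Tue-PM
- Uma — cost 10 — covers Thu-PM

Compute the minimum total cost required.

Choose Zane, Wren, and Eli: together they cover Wed-PM, Thu-PM, Fri-AM, Tue-PM, Fri-PM — every shift.
Total cost: 3 + 7 + 5 = 15.

15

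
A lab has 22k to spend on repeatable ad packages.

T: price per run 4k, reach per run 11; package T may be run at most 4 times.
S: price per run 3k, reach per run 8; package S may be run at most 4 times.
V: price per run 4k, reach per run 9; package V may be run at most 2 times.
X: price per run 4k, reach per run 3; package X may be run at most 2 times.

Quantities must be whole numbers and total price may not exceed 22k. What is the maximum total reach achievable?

This is a bounded integer knapsack.
Take 4×T and 2×S: price 22 ≤ 22, reach 4·11 + 2·8 = 60.
T has the best ratio (11/4) and is taken to its limit of 4; remaining capacity is filled optimally with the others.

60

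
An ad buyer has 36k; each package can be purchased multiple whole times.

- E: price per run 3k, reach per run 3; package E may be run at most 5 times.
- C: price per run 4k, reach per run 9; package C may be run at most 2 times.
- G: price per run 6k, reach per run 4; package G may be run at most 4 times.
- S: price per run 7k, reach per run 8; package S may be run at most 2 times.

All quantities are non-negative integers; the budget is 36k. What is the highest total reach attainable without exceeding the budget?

46

C has the best ratio (9/4); taking only C gives at most 2×9 = 18 (stopped by the supply cap of 2).
Mixing does better — 4×E, 2×C, and 2×S: price 34 ≤ 36, reach 4·3 + 2·9 + 2·8 = 46.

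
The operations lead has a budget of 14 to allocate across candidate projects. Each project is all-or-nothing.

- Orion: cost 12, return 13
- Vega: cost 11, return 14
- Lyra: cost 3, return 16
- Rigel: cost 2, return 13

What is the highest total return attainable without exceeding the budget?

30

Lyra + Rigel: cost 3 + 2 = 5 ≤ 14, return 16 + 13 = 29.
Vega + Rigel: cost 11 + 2 = 13 ≤ 14, return 14 + 13 = 27.
Vega + Lyra: cost 11 + 3 = 14 ≤ 14, return 14 + 16 = 30.
Best is Vega and Lyra with total return 30.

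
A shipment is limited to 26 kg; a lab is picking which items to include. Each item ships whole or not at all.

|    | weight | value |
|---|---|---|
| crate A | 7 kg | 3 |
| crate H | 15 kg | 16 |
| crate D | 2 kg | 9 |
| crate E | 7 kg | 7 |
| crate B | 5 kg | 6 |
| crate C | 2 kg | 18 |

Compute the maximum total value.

This is an integer program with binary decision variables.
Take crate H, crate D, crate E, and crate C: weight 15 + 2 + 7 + 2 = 26 ≤ 26, value 16 + 9 + 7 + 18 = 50.
No other feasible combination does better.

50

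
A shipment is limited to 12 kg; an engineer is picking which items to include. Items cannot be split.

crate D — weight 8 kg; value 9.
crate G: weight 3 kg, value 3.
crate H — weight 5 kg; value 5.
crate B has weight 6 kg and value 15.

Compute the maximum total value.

crate H + crate B: weight 5 + 6 = 11 ≤ 12, value 5 + 15 = 20.
crate G + crate B: weight 3 + 6 = 9 ≤ 12, value 3 + 15 = 18.
Best is crate H and crate B with total value 20.

20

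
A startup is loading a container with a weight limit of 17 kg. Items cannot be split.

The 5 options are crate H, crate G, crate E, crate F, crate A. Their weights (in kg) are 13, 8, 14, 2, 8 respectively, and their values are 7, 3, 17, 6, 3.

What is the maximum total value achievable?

23

Allowing fractional choices, the relaxed optimum would be about 23.5, but items are indivisible.
crate E: weight 14 ≤ 17, value 17.
crate H + crate F: weight 13 + 2 = 15 ≤ 17, value 7 + 6 = 13.
crate E + crate F: weight 14 + 2 = 16 ≤ 17, value 17 + 6 = 23.
Best is crate E and crate F with total value 23.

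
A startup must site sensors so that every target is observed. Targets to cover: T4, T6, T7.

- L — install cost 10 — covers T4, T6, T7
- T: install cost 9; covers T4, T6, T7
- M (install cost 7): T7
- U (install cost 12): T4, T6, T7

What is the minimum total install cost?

9

T alone covers T4, T6, T7 — every target.
Total install cost: 9.
No cover costs less than 9.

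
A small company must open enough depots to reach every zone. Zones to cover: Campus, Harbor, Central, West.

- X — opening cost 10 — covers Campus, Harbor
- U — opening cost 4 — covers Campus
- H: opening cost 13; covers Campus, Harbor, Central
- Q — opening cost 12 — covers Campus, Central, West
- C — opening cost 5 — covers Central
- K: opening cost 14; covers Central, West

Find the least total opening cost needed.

The greedy cost-per-new-zone heuristic would pick U, C, X, and Q for 31, but a cheaper cover exists.
Choose X and Q: together they cover Campus, Harbor, Central, West — every zone.
Total opening cost: 10 + 12 = 22.
No cover costs less than 22.

22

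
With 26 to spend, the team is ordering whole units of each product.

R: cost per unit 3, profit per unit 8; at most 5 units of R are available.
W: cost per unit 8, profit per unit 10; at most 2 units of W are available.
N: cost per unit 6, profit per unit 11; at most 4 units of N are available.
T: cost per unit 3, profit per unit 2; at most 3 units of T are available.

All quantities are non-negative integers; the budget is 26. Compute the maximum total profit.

54

Take 4×R and 2×N: cost 24 ≤ 26, profit 4·8 + 2·11 = 54.
No other integer combination yields more.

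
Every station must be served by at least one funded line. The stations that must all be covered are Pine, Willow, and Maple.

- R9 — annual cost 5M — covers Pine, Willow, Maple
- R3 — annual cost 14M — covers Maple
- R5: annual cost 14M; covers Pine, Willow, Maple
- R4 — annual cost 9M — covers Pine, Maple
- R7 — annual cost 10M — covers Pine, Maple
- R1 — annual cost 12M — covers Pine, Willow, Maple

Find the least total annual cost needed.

5

R9 alone covers Pine, Willow, Maple — every station.
Total annual cost: 5.
No cover costs less than 5.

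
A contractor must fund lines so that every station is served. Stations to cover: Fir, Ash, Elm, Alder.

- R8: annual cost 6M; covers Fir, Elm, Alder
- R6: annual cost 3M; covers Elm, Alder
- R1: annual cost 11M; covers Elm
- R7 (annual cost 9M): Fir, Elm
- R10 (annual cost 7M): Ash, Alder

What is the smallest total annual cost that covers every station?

13

The greedy cost-per-new-station heuristic would pick R6, R8, and R10 for 16, but a cheaper cover exists.
Choose R8 and R10: together they cover Fir, Ash, Elm, Alder — every station.
Total annual cost: 6 + 7 = 13.
No cover costs less than 13.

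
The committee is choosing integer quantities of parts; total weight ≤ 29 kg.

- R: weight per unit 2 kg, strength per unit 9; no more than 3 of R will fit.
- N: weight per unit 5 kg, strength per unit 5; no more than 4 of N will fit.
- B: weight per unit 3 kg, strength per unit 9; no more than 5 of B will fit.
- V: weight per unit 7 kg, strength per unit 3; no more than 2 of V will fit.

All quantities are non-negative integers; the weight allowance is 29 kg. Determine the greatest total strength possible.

3×R, 1×N, and 5×B: weight 26 ≤ 29, strength 3·9 + 1·5 + 5·9 = 77.
3×R, 5×B, and 1×V: weight 28 ≤ 29, strength 3·9 + 5·9 + 1·3 = 75.
Best is 77.

77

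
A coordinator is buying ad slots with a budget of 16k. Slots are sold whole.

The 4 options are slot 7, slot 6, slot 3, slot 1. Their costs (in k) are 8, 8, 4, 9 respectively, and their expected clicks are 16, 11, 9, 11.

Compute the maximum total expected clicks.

Treat it as a binary knapsack problem.
slot 7 + slot 6: cost 8 + 8 = 16 ≤ 16, expected clicks 16 + 11 = 27.
slot 6 + slot 3: cost 8 + 4 = 12 ≤ 16, expected clicks 11 + 9 = 20.
slot 7 + slot 3: cost 8 + 4 = 12 ≤ 16, expected clicks 16 + 9 = 25.
Best is slot 7 and slot 6 with total expected clicks 27.

27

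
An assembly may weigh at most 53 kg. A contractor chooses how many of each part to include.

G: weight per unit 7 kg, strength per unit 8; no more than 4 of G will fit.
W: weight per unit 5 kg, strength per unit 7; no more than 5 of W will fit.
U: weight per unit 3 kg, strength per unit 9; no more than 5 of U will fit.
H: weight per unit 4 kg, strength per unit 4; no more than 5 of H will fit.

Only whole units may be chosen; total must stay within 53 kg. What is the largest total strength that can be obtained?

93

This is a bounded integer knapsack.
Take 2×G, 4×W, 5×U, and 1×H: weight 53 ≤ 53, strength 2·8 + 4·7 + 5·9 + 1·4 = 93.
U has the best ratio (9/3) and is taken to its limit of 5; remaining capacity is filled optimally with the others.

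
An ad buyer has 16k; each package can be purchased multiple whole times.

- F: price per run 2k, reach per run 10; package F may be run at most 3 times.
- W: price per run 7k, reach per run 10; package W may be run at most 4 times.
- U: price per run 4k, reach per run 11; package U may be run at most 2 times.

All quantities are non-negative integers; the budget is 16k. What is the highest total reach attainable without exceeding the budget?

2×F and 2×U: price 12 ≤ 16, reach 2·10 + 2·11 = 42.
3×F and 2×U: price 14 ≤ 16, reach 3·10 + 2·11 = 52.
Best is 52.

52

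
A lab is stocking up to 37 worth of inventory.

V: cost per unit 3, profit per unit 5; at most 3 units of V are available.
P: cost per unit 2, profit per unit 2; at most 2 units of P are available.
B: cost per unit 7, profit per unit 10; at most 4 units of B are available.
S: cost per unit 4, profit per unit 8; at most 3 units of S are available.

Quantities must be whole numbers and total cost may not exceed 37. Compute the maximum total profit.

This is a bounded integer knapsack.
3×V, 1×P, 2×B, and 3×S: cost 37 ≤ 37, profit 3·5 + 1·2 + 2·10 + 3·8 = 61.
1×V, 3×B, and 3×S: cost 36 ≤ 37, profit 1·5 + 3·10 + 3·8 = 59.
Best is 61.

61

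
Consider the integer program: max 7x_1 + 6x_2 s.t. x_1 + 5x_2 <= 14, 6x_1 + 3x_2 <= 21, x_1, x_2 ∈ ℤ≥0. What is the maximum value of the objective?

Relaxing integrality, the LP optimum is 30.33 at (x_1,x_2) = (2.33, 2.33), which is not an integer point.
(x_1,x_2)=(3,1): 1·3+5·1=8≤14, 6·3+3·1=21≤21, objective 27.
(x_1,x_2)=(2,2): 1·2+5·2=12≤14, 6·2+3·2=18≤21, objective 26.
(x_1,x_2)=(3,0): 1·3+5·0=3≤14, 6·3+3·0=18≤21, objective 21.
(x_1,x_2)=(2,1): 1·2+5·1=7≤14, 6·2+3·1=15≤21, objective 20.
No feasible integer point exceeds 27.

27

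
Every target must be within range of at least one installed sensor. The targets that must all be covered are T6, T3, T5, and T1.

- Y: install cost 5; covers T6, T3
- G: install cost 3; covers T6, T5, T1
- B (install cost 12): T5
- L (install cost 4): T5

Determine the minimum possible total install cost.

8

Choose Y and G: together they cover T6, T3, T5, T1 — every target.
Total install cost: 5 + 3 = 8.
No cover costs less than 8.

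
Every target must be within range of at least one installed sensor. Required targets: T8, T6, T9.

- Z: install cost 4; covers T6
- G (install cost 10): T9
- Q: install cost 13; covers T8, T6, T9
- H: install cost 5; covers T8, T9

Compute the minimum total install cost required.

9

Choose Z and H: together they cover T8, T6, T9 — every target.
Total install cost: 4 + 5 = 9.
No cover costs less than 9.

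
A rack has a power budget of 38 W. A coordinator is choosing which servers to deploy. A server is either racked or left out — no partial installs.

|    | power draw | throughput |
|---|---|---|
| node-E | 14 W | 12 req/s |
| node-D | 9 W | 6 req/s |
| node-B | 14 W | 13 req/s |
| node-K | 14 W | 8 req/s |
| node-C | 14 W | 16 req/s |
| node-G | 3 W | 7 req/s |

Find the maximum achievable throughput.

This is an integer program with binary decision variables.
Allowing fractional choices, the relaxed optimum would be about 42.0, but servers are indivisible.
node-E + node-C + node-G: power draw 14 + 14 + 3 = 31 ≤ 38, throughput 12 + 16 + 7 = 35.
node-B + node-C + node-G: power draw 14 + 14 + 3 = 31 ≤ 38, throughput 13 + 16 + 7 = 36.
Best is node-B, node-C, and node-G with total throughput 36.

36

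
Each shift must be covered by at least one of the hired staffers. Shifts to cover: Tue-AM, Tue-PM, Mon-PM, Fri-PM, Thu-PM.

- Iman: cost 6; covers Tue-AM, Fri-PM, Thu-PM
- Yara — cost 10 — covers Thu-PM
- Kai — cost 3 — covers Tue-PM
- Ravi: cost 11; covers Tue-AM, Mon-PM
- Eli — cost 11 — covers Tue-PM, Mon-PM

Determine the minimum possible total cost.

The greedy cost-per-new-shift heuristic would pick Iman, Kai, and Ravi for 20, but a cheaper cover exists.
Choose Iman and Eli: together they cover Tue-AM, Tue-PM, Mon-PM, Fri-PM, Thu-PM — every shift.
Total cost: 6 + 11 = 17.
No cover costs less than 17.

17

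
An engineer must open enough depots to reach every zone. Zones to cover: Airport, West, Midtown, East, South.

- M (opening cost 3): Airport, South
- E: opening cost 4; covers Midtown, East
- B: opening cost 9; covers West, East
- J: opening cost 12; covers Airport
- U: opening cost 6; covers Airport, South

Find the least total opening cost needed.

Choose M, E, and B: together they cover Airport, West, Midtown, East, South — every zone.
Total opening cost: 3 + 4 + 9 = 16.
No cover costs less than 16.

16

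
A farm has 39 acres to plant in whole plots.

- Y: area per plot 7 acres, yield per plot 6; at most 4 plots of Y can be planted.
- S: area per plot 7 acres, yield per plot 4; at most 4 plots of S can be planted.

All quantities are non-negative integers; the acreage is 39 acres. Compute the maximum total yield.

28

Y has the best ratio (6/7); taking only Y gives at most 4×6 = 24 (stopped by the supply cap of 4).
Mixing does better — 4×Y and 1×S: area 35 ≤ 39, yield 4·6 + 1·4 = 28.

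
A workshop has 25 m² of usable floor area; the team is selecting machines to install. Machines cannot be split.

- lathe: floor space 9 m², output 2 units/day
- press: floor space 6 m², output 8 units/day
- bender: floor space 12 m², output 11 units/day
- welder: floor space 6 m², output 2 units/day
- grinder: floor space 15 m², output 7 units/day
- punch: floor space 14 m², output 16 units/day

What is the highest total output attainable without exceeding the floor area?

24

Allowing fractional choices, the relaxed optimum would be about 28.6, but machines are indivisible.
press + bender + welder: floor space 6 + 12 + 6 = 24 ≤ 25, output 8 + 11 + 2 = 21.
press + punch: floor space 6 + 14 = 20 ≤ 25, output 8 + 16 = 24.
Best is press and punch with total output 24.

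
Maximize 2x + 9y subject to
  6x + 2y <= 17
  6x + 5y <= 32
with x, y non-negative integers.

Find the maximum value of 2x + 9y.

54

The continuous relaxation peaks at (0, 6.4) with value 57.60; rounding to a feasible lattice point costs some objective.
(x,y)=(0,6): 6·0+2·6=12≤17, 6·0+5·6=30≤32, objective 54.
(x,y)=(1,5): 6·1+2·5=16≤17, 6·1+5·5=31≤32, objective 47.
The best lattice point is (0,6), giving 54.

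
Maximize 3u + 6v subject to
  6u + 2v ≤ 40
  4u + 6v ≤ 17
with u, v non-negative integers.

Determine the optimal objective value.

15

The continuous relaxation peaks at (0, 2.83) with value 17.00; rounding to a feasible lattice point costs some objective.
(u,v)=(1,2): 6·1+2·2=10≤40, 4·1+6·2=16≤17, objective 15.
(u,v)=(2,1): 6·2+2·1=14≤40, 4·2+6·1=14≤17, objective 12.
(u,v)=(0,2): 6·0+2·2=4≤40, 4·0+6·2=12≤17, objective 12.
The best lattice point is (1,2), giving 15.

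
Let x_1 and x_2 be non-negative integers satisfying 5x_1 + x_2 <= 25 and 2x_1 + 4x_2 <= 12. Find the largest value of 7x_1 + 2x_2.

35

(x_1,x_2)=(5,0) is feasible, giving 35.
(x_1,x_2)=(4,1) is feasible, giving 30.
(x_1,x_2)=(4,0) is feasible, giving 28.
No feasible integer point exceeds 35.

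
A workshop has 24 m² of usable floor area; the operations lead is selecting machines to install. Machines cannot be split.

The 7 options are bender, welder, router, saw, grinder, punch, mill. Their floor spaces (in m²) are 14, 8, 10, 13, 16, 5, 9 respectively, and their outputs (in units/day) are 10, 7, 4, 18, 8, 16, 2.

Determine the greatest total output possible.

Allowing fractional choices, the relaxed optimum would be about 39.2, but machines are indivisible.
welder + router + punch: floor space 8 + 10 + 5 = 23 ≤ 24, output 7 + 4 + 16 = 27.
saw + punch: floor space 13 + 5 = 18 ≤ 24, output 18 + 16 = 34.
Best is saw and punch with total output 34.

34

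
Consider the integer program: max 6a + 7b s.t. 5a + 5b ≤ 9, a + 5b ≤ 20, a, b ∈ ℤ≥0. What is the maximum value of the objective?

(a,b)=(0,1) is feasible, giving 7.
(a,b)=(1,0) is feasible, giving 6.
(a,b)=(0,0) is feasible, giving 0.
No feasible integer point exceeds 7.

7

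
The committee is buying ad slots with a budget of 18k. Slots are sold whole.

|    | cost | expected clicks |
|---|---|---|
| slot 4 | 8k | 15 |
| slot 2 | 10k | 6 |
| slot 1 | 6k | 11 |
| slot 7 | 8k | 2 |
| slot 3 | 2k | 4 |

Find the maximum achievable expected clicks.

slot 4 + slot 1: cost 8 + 6 = 14 ≤ 18, expected clicks 15 + 11 = 26.
slot 4 + slot 2: cost 8 + 10 = 18 ≤ 18, expected clicks 15 + 6 = 21.
slot 4 + slot 1 + slot 3: cost 8 + 6 + 2 = 16 ≤ 18, expected clicks 15 + 11 + 4 = 30.
Best is slot 4, slot 1, and slot 3 with total expected clicks 30.

30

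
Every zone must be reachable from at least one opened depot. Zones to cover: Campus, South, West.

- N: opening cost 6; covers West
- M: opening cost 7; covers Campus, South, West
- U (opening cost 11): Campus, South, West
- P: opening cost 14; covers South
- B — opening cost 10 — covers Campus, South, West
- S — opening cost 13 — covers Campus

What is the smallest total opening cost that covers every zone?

7

M alone covers Campus, South, West — every zone.
Total opening cost: 7.
No cover costs less than 7.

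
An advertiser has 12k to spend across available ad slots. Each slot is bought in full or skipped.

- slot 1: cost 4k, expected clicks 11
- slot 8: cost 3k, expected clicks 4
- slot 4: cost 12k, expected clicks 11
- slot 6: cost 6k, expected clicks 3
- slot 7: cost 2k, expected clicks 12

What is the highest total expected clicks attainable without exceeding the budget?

This is an integer program with binary decision variables.
Take slot 1, slot 8, and slot 7: cost 4 + 3 + 2 = 9 ≤ 12, expected clicks 11 + 4 + 12 = 27.
No other feasible combination does better.

27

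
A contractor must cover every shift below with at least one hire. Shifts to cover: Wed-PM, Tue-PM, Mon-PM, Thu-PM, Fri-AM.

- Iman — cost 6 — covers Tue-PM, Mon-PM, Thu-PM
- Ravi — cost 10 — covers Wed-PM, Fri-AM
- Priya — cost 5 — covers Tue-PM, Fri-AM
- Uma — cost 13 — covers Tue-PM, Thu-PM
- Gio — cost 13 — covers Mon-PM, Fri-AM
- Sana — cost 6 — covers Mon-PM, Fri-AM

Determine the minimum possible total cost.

Choose Iman and Ravi: together they cover Wed-PM, Tue-PM, Mon-PM, Thu-PM, Fri-AM — every shift.
Total cost: 6 + 10 = 16.
No cover costs less than 16.

16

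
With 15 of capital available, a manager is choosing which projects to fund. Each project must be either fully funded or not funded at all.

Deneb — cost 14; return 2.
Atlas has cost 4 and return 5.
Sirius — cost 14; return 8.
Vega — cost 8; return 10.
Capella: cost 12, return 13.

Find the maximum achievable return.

Allowing fractional choices, the relaxed optimum would be about 18.2, but projects are indivisible.
Vega: cost 8 ≤ 15, return 10.
Atlas + Vega: cost 4 + 8 = 12 ≤ 15, return 5 + 10 = 15.
Capella: cost 12 ≤ 15, return 13.
Best is Atlas and Vega with total return 15.

15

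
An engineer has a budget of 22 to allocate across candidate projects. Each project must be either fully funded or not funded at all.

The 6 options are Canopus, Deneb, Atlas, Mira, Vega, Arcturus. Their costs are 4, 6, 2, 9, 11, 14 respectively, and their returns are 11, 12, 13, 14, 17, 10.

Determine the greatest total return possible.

Treat it as a binary knapsack problem.
Allowing fractional choices, the relaxed optimum would be about 51.5, but projects are indivisible.
Atlas + Mira + Vega: cost 2 + 9 + 11 = 22 ≤ 22, return 13 + 14 + 17 = 44.
Canopus + Deneb + Atlas + Mira: cost 4 + 6 + 2 + 9 = 21 ≤ 22, return 11 + 12 + 13 + 14 = 50.
Best is Canopus, Deneb, Atlas, and Mira with total return 50.

50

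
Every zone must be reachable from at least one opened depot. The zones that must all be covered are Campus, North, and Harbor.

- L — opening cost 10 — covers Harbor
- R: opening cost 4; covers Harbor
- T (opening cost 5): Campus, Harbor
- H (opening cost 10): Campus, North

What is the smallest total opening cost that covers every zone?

The greedy cost-per-new-zone heuristic would pick T and H for 15, but a cheaper cover exists.
Choose R and H: together they cover Campus, North, Harbor — every zone.
Total opening cost: 4 + 10 = 14.
No cover costs less than 14.

14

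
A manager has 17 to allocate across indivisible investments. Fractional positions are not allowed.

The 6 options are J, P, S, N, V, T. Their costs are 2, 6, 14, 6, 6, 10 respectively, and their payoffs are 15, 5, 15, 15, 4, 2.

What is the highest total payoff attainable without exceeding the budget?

35

Take J, P, and N: cost 2 + 6 + 6 = 14 ≤ 17, payoff 15 + 5 + 15 = 35.
No other feasible combination does better.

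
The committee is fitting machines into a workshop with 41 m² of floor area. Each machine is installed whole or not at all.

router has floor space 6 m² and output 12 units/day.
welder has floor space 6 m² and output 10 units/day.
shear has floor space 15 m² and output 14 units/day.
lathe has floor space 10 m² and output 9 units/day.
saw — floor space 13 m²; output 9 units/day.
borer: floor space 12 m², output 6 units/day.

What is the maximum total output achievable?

45

Allowing fractional choices, the relaxed optimum would be about 47.8, but machines are indivisible.
router + welder + shear + lathe: floor space 6 + 6 + 15 + 10 = 37 ≤ 41, output 12 + 10 + 14 + 9 = 45.
router + welder + shear + saw: floor space 6 + 6 + 15 + 13 = 40 ≤ 41, output 12 + 10 + 14 + 9 = 45.
router + welder + shear + borer: floor space 6 + 6 + 15 + 12 = 39 ≤ 41, output 12 + 10 + 14 + 6 = 42.
The maximum output is 45; one optimal choice is router, welder, shear, and lathe.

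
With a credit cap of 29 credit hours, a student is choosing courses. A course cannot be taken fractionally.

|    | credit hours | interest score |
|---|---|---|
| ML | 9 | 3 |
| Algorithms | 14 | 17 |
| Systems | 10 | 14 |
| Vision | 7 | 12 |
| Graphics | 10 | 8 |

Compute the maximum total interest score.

Allowing fractional choices, the relaxed optimum would be about 40.6, but courses are indivisible.
Systems + Vision + Graphics: credit hours 10 + 7 + 10 = 27 ≤ 29, interest score 14 + 12 + 8 = 34.
Algorithms + Systems: credit hours 14 + 10 = 24 ≤ 29, interest score 17 + 14 = 31.
Best is Systems, Vision, and Graphics with total interest score 34.

34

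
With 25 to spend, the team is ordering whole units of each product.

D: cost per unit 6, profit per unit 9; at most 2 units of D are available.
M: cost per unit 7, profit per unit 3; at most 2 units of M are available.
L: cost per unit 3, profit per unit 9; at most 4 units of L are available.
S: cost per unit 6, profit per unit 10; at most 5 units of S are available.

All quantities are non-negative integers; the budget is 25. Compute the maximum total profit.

56

This is a bounded integer knapsack.
Take 4×L and 2×S: cost 24 ≤ 25, profit 4·9 + 2·10 = 56.
L has the best ratio (9/3) and is taken to its limit of 4; remaining capacity is filled optimally with the others.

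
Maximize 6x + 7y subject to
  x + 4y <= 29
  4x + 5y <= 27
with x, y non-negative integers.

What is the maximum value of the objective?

39

The continuous relaxation peaks at (6.75, 0) with value 40.50; rounding to a feasible lattice point costs some objective.
(x,y)=(3,3): 1·3+4·3=15≤29, 4·3+5·3=27≤27, objective 39.
(x,y)=(4,2): 1·4+4·2=12≤29, 4·4+5·2=26≤27, objective 38.
(x,y)=(5,1): 1·5+4·1=9≤29, 4·5+5·1=25≤27, objective 37.
(x,y)=(6,0): 1·6+4·0=6≤29, 4·6+5·0=24≤27, objective 36.
Maximum is 39 at (x,y)=(3,3).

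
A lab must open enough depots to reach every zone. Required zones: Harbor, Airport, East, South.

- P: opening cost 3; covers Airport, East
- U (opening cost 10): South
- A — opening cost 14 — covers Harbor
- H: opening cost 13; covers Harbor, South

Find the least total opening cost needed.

16

Choose P and H: together they cover Harbor, Airport, East, South — every zone.
Total opening cost: 3 + 13 = 16.
No cover costs less than 16.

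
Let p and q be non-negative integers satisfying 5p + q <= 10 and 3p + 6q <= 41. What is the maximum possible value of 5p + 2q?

Relaxing integrality, the LP optimum is 16.48 at (p,q) = (0.704, 6.48), which is not an integer point.
(p,q)=(1,5): 5·1+1·5=10≤10, 3·1+6·5=33≤41, objective 15.
(p,q)=(1,4): 5·1+1·4=9≤10, 3·1+6·4=27≤41, objective 13.
(p,q)=(0,6): 5·0+1·6=6≤10, 3·0+6·6=36≤41, objective 12.
Maximum is 15 at (p,q)=(1,5).

15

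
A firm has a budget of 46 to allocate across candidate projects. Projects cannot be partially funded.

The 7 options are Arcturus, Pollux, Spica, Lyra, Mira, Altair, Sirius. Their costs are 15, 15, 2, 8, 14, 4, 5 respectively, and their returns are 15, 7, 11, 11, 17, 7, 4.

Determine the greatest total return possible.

Treat it as a binary knapsack problem.
Arcturus + Spica + Lyra + Mira + Altair: cost 15 + 2 + 8 + 14 + 4 = 43 ≤ 46, return 15 + 11 + 11 + 17 + 7 = 61.
Arcturus + Spica + Lyra + Mira: cost 15 + 2 + 8 + 14 = 39 ≤ 46, return 15 + 11 + 11 + 17 = 54.
Arcturus + Spica + Lyra + Mira + Sirius: cost 15 + 2 + 8 + 14 + 5 = 44 ≤ 46, return 15 + 11 + 11 + 17 + 4 = 58.
Best is Arcturus, Spica, Lyra, Mira, and Altair with total return 61.

61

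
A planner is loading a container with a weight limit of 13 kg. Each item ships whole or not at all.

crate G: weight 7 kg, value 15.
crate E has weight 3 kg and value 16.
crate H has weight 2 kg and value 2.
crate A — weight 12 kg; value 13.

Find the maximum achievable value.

This is an integer program with binary decision variables.
Take crate G, crate E, and crate H: weight 7 + 3 + 2 = 12 ≤ 13, value 15 + 16 + 2 = 33.
No other feasible combination does better.

33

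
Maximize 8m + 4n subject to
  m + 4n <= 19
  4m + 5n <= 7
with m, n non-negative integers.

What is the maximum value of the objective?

8

(m,n)=(1,0) is feasible, giving 8.
(m,n)=(0,1) is feasible, giving 4.
No feasible integer point exceeds 8.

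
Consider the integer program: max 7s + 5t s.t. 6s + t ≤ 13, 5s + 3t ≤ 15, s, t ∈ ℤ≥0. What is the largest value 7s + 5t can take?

25

(s,t)=(0,5) is feasible, giving 25.
(s,t)=(0,4) is feasible, giving 20.
No feasible integer point exceeds 25.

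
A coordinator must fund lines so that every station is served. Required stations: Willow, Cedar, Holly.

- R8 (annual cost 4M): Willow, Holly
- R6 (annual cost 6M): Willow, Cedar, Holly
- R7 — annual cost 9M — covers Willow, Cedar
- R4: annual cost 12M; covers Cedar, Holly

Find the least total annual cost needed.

6

This is a weighted set-cover instance.
R6 alone covers Willow, Cedar, Holly — every station.
Total annual cost: 6.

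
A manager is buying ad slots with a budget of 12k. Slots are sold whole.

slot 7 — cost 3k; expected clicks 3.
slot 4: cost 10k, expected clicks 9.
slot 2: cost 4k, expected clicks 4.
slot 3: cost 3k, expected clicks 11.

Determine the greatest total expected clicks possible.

18

Take slot 7, slot 2, and slot 3: cost 3 + 4 + 3 = 10 ≤ 12, expected clicks 3 + 4 + 11 = 18.
No other feasible combination does better.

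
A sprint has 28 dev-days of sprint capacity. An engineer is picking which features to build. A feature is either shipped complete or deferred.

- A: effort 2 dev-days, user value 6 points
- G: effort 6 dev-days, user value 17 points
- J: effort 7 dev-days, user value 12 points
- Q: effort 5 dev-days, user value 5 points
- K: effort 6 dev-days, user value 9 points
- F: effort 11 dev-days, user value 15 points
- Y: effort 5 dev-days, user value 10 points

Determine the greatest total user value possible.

Allowing fractional choices, the relaxed optimum would be about 56.7, but features are indivisible.
A + G + J + Q + Y: effort 2 + 6 + 7 + 5 + 5 = 25 ≤ 28, user value 6 + 17 + 12 + 5 + 10 = 50.
G + K + F + Y: effort 6 + 6 + 11 + 5 = 28 ≤ 28, user value 17 + 9 + 15 + 10 = 51.
A + G + J + K + Y: effort 2 + 6 + 7 + 6 + 5 = 26 ≤ 28, user value 6 + 17 + 12 + 9 + 10 = 54.
Best is A, G, J, K, and Y with total user value 54.

54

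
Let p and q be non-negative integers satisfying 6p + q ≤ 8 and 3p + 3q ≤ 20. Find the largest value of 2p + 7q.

42

The continuous relaxation peaks at (0, 6.67) with value 46.67; rounding to a feasible lattice point costs some objective.
(p,q)=(0,6): 6·0+1·6=6≤8, 3·0+3·6=18≤20, objective 42.
(p,q)=(0,5): 6·0+1·5=5≤8, 3·0+3·5=15≤20, objective 35.
No feasible integer point exceeds 42.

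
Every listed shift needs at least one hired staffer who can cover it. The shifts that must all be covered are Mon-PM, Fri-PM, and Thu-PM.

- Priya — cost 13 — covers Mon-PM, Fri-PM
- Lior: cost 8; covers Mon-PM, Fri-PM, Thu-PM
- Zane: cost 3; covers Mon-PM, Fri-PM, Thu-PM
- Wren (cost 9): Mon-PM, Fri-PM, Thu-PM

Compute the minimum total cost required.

This is a weighted set-cover instance.
Zane alone covers Mon-PM, Fri-PM, Thu-PM — every shift.
Total cost: 3.
No cover costs less than 3.

3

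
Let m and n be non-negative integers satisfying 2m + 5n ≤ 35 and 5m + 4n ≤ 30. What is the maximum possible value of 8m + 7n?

(m,n)=(2,5): 2·2+5·5=29≤35, 5·2+4·5=30≤30, objective 51.
(m,n)=(1,6): 2·1+5·6=32≤35, 5·1+4·6=29≤30, objective 50.
(m,n)=(0,7): 2·0+5·7=35≤35, 5·0+4·7=28≤30, objective 49.
The best lattice point is (2,5), giving 51.

51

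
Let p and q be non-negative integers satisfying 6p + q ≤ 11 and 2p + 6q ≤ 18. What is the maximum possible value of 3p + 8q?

(p,q)=(0,3) is feasible, giving 24.
(p,q)=(1,2) is feasible, giving 19.
(p,q)=(0,2) is feasible, giving 16.
(p,q)=(1,1) is feasible, giving 11.
Maximum is 24 at (p,q)=(0,3).

24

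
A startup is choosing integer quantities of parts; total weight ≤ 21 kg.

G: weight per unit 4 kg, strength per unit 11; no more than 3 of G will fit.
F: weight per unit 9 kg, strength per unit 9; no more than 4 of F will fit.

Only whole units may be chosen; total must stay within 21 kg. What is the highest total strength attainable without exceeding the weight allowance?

42

3×G: weight 12 ≤ 21, strength 3·11 = 33.
3×G and 1×F: weight 21 ≤ 21, strength 3·11 + 1·9 = 42.
Best is 42.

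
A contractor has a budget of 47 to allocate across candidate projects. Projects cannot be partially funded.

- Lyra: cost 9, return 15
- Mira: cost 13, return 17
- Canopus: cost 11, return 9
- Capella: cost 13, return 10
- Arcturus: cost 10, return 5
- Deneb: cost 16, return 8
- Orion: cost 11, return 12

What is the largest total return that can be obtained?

54

Take Lyra, Mira, Capella, and Orion: cost 9 + 13 + 13 + 11 = 46 ≤ 47, return 15 + 17 + 10 + 12 = 54.
No other feasible combination does better.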